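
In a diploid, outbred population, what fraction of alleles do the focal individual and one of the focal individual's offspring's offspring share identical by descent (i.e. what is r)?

Each parent–offspring link contributes a factor of 1/2, and independent paths through distinct common ancestors add.
Two parent–offspring links: r = (1/2)^2 = 1/4.

0.25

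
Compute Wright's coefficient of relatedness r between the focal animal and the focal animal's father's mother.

Each parent–offspring link contributes a factor of 1/2, and independent paths through distinct common ancestors add.
Two parent–offspring links: r = (1/2)^2 = 1/4.

0.25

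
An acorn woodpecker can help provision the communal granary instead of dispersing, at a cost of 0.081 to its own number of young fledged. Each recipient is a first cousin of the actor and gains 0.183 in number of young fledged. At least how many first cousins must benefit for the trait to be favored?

4

r to a first cousin = 1/8 (first cousins share one grandparent pair — two paths of length 4: r = 2·(1/2)^4 = 1/8).
Hamilton's rule: n·r·B > C  ⇒  n > C/(r·B) = 0.081/(0.125·0.183) = 3.541.
The smallest integer exceeding 3.541 is 4.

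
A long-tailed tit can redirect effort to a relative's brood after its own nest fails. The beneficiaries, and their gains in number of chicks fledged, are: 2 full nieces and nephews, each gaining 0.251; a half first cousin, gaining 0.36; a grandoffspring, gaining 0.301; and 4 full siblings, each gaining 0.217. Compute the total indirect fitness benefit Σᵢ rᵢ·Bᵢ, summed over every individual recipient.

r to a full niece or nephew = 0.25 (full aunt/uncle↔niece/nephew: two paths of length 3 through the shared grandparent pair: r = 2·(1/2)^3 = 1/4).
r to a half first cousin = 1/16 (half first cousins share one grandparent — one path of length 4: r = (1/2)^4 = 1/16).
r to a grandoffspring = 0.25 (two parent–offspring links: r = (1/2)^2 = 1/4).
r to a full sibling = 1/2 (full sibs share both parents — two paths of length 2: r = 2·(1/2)^2 = 1/2).
Summing one r·B term per recipient: 2·0.25·0.251 + 1·0.0625·0.36 + 1·0.25·0.301 + 4·0.5·0.217 = 0.65725.

0.65725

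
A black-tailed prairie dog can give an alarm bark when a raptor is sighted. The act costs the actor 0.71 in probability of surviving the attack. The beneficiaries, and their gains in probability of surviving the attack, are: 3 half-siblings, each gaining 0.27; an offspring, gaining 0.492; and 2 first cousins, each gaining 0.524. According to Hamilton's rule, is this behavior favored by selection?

Hamilton's rule: the trait is favored when the sum of r·B over every recipient exceeds the actor's cost C.
r to a half-sibling = 0.25 (half-sibs share one parent — one path of length 2: r = (1/2)^2 = 1/4).
r to an offspring = 1/2 (one parent–offspring link: r = (1/2)^1 = 1/2).
r to a first cousin = 0.125 (first cousins share one grandparent pair — two paths of length 4: r = 2·(1/2)^4 = 1/8).
Summing one r·B term per recipient: 3·0.25·0.27 + 1·0.5·0.492 + 2·0.125·0.524 = 0.5795.
0.5795 < 0.71: the indirect benefit is less than the cost.

No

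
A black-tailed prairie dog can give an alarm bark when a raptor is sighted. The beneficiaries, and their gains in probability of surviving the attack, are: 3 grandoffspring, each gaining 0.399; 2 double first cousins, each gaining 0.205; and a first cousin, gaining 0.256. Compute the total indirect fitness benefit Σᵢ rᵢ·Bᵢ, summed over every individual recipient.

0.43375

r to a grandoffspring = 0.25 (two parent–offspring links: r = (1/2)^2 = 1/4).
r to a double first cousin = 0.25 (double first cousins share both grandparent pairs — four paths of length 4: r = 4·(1/2)^4 = 1/4).
r to a first cousin = 1/8 (first cousins share one grandparent pair — two paths of length 4: r = 2·(1/2)^4 = 1/8).
Summing one r·B term per recipient: 3·0.25·0.399 + 2·0.25·0.205 + 1·0.125·0.256 = 0.43375.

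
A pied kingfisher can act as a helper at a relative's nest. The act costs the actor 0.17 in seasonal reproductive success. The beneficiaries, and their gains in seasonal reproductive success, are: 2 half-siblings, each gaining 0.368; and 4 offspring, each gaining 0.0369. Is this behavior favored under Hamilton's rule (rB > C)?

Yes

Hamilton's rule: the trait is favored when the sum of r·B over every recipient exceeds the actor's cost C.
r to a half-sibling = 1/4 (half-sibs share one parent — one path of length 2: r = (1/2)^2 = 1/4).
r to an offspring = 1/2 (one parent–offspring link: r = (1/2)^1 = 1/2).
Summing one r·B term per recipient: 2·0.25·0.368 + 4·0.5·0.0369 = 0.2578.
0.2578 > 0.17: the indirect benefit exceeds the cost.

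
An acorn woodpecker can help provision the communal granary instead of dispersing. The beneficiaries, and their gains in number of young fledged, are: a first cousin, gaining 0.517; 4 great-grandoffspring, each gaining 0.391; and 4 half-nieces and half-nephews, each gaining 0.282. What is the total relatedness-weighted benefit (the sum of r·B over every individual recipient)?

0.401125

r to a first cousin = 1/8 (first cousins share one grandparent pair — two paths of length 4: r = 2·(1/2)^4 = 1/8).
r to a great-grandoffspring = 0.125 (three parent–offspring links: r = (1/2)^3 = 1/8).
r to a half-niece or half-nephew = 1/8 (half-aunt/uncle↔niece/nephew: one path of length 3: r = (1/2)^3 = 1/8).
Summing one r·B term per recipient: 1·0.125·0.517 + 4·0.125·0.391 + 4·0.125·0.282 = 0.401125.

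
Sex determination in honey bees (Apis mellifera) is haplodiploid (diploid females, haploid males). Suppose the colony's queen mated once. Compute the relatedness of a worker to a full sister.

0.75

Haplodiploid full sisters inherit their father's entire haploid genome identically (contributing 1/2) and on average half of their mother's contribution (1/2 · 1/2 = 1/4); r = 1/2 + 1/4 = 3/4.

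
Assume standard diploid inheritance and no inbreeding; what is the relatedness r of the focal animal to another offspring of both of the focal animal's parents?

0.5

Each parent–offspring link contributes a factor of 1/2, and independent paths through distinct common ancestors add.
Full sibs share both parents — two paths of length 2: r = 2·(1/2)^2 = 1/2.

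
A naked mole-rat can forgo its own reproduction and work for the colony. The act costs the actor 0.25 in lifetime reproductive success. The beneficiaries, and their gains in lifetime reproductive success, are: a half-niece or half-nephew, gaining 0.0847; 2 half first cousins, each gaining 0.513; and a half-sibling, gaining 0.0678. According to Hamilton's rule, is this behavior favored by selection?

Hamilton's rule: the trait is favored when the sum of r·B over every recipient exceeds the actor's cost C.
r to a half-niece or half-nephew = 1/8 (half-aunt/uncle↔niece/nephew: one path of length 3: r = (1/2)^3 = 1/8).
r to a half first cousin = 0.0625 (half first cousins share one grandparent — one path of length 4: r = (1/2)^4 = 1/16).
r to a half-sibling = 0.25 (half-sibs share one parent — one path of length 2: r = (1/2)^2 = 1/4).
Summing one r·B term per recipient: 1·0.125·0.0847 + 2·0.0625·0.513 + 1·0.25·0.0678 = 0.0916625.
0.0916625 < 0.25: the indirect benefit is less than the cost.

No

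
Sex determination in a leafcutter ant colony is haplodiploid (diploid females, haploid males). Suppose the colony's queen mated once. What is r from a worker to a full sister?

Haplodiploid full sisters inherit their father's entire haploid genome identically (contributing 1/2) and on average half of their mother's contribution (1/2 · 1/2 = 1/4); r = 1/2 + 1/4 = 3/4.

0.75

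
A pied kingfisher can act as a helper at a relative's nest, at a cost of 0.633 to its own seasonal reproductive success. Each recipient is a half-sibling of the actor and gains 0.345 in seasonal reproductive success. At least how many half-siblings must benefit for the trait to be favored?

r to a half-sibling = 0.25 (half-sibs share one parent — one path of length 2: r = (1/2)^2 = 1/4).
Hamilton's rule: n·r·B > C  ⇒  n > C/(r·B) = 0.633/(0.25·0.345) = 7.339.
The smallest integer exceeding 7.339 is 8.

8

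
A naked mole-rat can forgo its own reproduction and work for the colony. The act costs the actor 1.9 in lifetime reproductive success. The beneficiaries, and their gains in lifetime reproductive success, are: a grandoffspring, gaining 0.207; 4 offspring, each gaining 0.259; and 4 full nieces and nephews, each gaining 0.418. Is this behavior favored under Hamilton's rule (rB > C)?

No

Hamilton's rule: the trait is favored when the sum of r·B over every recipient exceeds the actor's cost C.
r to a grandoffspring = 1/4 (two parent–offspring links: r = (1/2)^2 = 1/4).
r to an offspring = 1/2 (one parent–offspring link: r = (1/2)^1 = 1/2).
r to a full niece or nephew = 1/4 (full aunt/uncle↔niece/nephew: two paths of length 3 through the shared grandparent pair: r = 2·(1/2)^3 = 1/4).
Summing one r·B term per recipient: 1·0.25·0.207 + 4·0.5·0.259 + 4·0.25·0.418 = 0.98775.
0.98775 < 1.9: the indirect benefit is less than the cost.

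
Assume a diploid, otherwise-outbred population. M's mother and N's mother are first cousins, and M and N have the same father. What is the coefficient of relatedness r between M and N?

0.28125

Independent pedigree routes through distinct common ancestors add.
M and N are related in two ways: second cousins through their mothers (r = 1/32) and half-sibs through their shared father (r = 1/4).
r = 1/32 + 1/4 = 9/32 = 0.28125.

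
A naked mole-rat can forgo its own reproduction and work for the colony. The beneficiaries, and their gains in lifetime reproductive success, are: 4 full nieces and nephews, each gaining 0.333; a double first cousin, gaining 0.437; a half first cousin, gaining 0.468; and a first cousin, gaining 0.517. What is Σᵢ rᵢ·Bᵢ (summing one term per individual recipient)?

0.536125

r to a full niece or nephew = 0.25 (full aunt/uncle↔niece/nephew: two paths of length 3 through the shared grandparent pair: r = 2·(1/2)^3 = 1/4).
r to a double first cousin = 0.25 (double first cousins share both grandparent pairs — four paths of length 4: r = 4·(1/2)^4 = 1/4).
r to a half first cousin = 0.0625 (half first cousins share one grandparent — one path of length 4: r = (1/2)^4 = 1/16).
r to a first cousin = 1/8 (first cousins share one grandparent pair — two paths of length 4: r = 2·(1/2)^4 = 1/8).
Summing one r·B term per recipient: 4·0.25·0.333 + 1·0.25·0.437 + 1·0.0625·0.468 + 1·0.125·0.517 = 0.536125.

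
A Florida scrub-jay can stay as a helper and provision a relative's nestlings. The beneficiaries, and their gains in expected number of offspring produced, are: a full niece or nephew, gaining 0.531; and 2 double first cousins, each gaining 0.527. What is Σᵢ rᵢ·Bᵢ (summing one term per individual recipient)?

r to a full niece or nephew = 1/4 (full aunt/uncle↔niece/nephew: two paths of length 3 through the shared grandparent pair: r = 2·(1/2)^3 = 1/4).
r to a double first cousin = 1/4 (double first cousins share both grandparent pairs — four paths of length 4: r = 4·(1/2)^4 = 1/4).
Summing one r·B term per recipient: 1·0.25·0.531 + 2·0.25·0.527 = 0.39625.

0.39625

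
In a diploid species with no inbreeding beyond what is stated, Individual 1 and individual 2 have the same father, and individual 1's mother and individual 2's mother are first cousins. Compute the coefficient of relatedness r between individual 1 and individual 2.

0.28125

Wright's path rule: contributions from independent ancestry routes add.
Individual 1 and individual 2 are related in two ways: half-sibs through their shared father (r = 1/4) and second cousins through their mothers (r = 1/32).
r = 1/4 + 1/32 = 0.28125.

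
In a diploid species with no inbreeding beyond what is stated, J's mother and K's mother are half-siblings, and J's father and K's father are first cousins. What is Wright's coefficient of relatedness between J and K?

0.09375

Independent pedigree routes through distinct common ancestors add.
J and K are related in two ways: half first cousins through their mothers (r = 1/16) and second cousins through their fathers (r = 1/32).
r = 1/16 + 1/32 = 3/32 = 0.09375.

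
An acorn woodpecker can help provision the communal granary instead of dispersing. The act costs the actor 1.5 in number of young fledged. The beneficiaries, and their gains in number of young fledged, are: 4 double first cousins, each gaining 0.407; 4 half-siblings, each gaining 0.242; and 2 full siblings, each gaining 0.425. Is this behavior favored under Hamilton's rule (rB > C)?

Hamilton's rule: the trait is favored when the sum of r·B over every recipient exceeds the actor's cost C.
r to a double first cousin = 0.25 (double first cousins share both grandparent pairs — four paths of length 4: r = 4·(1/2)^4 = 1/4).
r to a half-sibling = 0.25 (half-sibs share one parent — one path of length 2: r = (1/2)^2 = 1/4).
r to a full sibling = 0.5 (full sibs share both parents — two paths of length 2: r = 2·(1/2)^2 = 1/2).
Summing one r·B term per recipient: 4·0.25·0.407 + 4·0.25·0.242 + 2·0.5·0.425 = 1.074.
1.074 < 1.5: the indirect benefit is less than the cost.

No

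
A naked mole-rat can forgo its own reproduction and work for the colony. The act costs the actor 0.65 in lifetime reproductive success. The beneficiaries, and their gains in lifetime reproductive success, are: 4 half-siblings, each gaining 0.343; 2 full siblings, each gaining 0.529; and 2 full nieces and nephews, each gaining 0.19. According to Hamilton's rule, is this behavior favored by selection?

Yes

Hamilton's rule: the trait is favored when the sum of r·B over every recipient exceeds the actor's cost C.
r to a half-sibling = 1/4 (half-sibs share one parent — one path of length 2: r = (1/2)^2 = 1/4).
r to a full sibling = 1/2 (full sibs share both parents — two paths of length 2: r = 2·(1/2)^2 = 1/2).
r to a full niece or nephew = 0.25 (full aunt/uncle↔niece/nephew: two paths of length 3 through the shared grandparent pair: r = 2·(1/2)^3 = 1/4).
Summing one r·B term per recipient: 4·0.25·0.343 + 2·0.5·0.529 + 2·0.25·0.19 = 0.967.
0.967 > 0.65: the indirect benefit exceeds the cost.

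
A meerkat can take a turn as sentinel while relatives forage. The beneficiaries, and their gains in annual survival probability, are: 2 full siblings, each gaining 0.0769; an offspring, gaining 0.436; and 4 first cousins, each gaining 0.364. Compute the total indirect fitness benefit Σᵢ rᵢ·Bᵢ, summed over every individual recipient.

0.4769

r to a full sibling = 0.5 (full sibs share both parents — two paths of length 2: r = 2·(1/2)^2 = 1/2).
r to an offspring = 1/2 (one parent–offspring link: r = (1/2)^1 = 1/2).
r to a first cousin = 1/8 (first cousins share one grandparent pair — two paths of length 4: r = 2·(1/2)^4 = 1/8).
Summing one r·B term per recipient: 2·0.5·0.0769 + 1·0.5·0.436 + 4·0.125·0.364 = 0.4769.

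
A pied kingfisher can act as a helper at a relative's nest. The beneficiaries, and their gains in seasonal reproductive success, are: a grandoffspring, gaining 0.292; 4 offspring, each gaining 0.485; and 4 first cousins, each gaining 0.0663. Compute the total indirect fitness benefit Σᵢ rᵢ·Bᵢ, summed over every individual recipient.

r to a grandoffspring = 1/4 (two parent–offspring links: r = (1/2)^2 = 1/4).
r to an offspring = 0.5 (one parent–offspring link: r = (1/2)^1 = 1/2).
r to a first cousin = 1/8 (first cousins share one grandparent pair — two paths of length 4: r = 2·(1/2)^4 = 1/8).
Summing one r·B term per recipient: 1·0.25·0.292 + 4·0.5·0.485 + 4·0.125·0.0663 = 1.07615.

1.07615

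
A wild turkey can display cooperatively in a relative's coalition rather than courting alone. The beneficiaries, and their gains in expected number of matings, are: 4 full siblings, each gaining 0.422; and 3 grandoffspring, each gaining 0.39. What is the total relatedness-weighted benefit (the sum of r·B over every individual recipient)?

r to a full sibling = 0.5 (full sibs share both parents — two paths of length 2: r = 2·(1/2)^2 = 1/2).
r to a grandoffspring = 0.25 (two parent–offspring links: r = (1/2)^2 = 1/4).
Summing one r·B term per recipient: 4·0.5·0.422 + 3·0.25·0.39 = 1.1365.

1.1365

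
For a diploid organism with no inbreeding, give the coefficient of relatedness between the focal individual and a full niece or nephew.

0.25

Full aunt/uncle↔niece/nephew: two paths of length 3 through the shared grandparent pair: r = 2·(1/2)^3 = 1/4.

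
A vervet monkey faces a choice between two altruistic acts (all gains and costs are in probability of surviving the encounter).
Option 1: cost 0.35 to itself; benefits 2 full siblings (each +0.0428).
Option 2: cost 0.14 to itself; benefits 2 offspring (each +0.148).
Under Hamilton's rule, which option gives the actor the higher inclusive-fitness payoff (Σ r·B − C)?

Option 2

Option 1: r to a full sibling = 0.5.
Option 1: Σ r·B − C = (2·0.5·0.0428) − 0.35 = -0.3072.
Option 2: r to an offspring = 0.5.
Option 2: Σ r·B − C = (2·0.5·0.148) − 0.14 = 0.008.
Option 2 has the higher net inclusive-fitness payoff.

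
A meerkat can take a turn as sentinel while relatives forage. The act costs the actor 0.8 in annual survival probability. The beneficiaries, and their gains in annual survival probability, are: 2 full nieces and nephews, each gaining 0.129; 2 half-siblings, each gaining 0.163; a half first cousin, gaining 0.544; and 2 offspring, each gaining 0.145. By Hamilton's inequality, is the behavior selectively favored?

No

Hamilton's rule: the trait is favored when the sum of r·B over every recipient exceeds the actor's cost C.
r to a full niece or nephew = 1/4 (full aunt/uncle↔niece/nephew: two paths of length 3 through the shared grandparent pair: r = 2·(1/2)^3 = 1/4).
r to a half-sibling = 0.25 (half-sibs share one parent — one path of length 2: r = (1/2)^2 = 1/4).
r to a half first cousin = 0.0625 (half first cousins share one grandparent — one path of length 4: r = (1/2)^4 = 1/16).
r to an offspring = 0.5 (one parent–offspring link: r = (1/2)^1 = 1/2).
Summing one r·B term per recipient: 2·0.25·0.129 + 2·0.25·0.163 + 1·0.0625·0.544 + 2·0.5·0.145 = 0.325.
0.325 < 0.8: the indirect benefit is less than the cost.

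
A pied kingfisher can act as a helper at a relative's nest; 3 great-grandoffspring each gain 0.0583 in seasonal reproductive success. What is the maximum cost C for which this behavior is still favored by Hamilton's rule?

0.0218625

r to a great-grandoffspring = 1/8 (three parent–offspring links: r = (1/2)^3 = 1/8).
Hamilton's rule: n·r·B > C, so the trait is favored while C < n·r·B = 3·0.125·0.0583 = 0.0218625.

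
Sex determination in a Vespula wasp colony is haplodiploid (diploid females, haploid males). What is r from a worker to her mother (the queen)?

One meiotic link between diploid queen and diploid daughter: r = 1/2.

0.5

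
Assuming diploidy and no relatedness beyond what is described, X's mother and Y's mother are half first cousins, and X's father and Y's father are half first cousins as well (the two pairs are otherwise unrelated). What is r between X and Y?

With two independent routes of shared ancestry, r is the sum of the two contributions.
X and Y are related in two ways: half second cousins through their mothers (r = 1/64) and half second cousins through their fathers (r = 1/64).
r = 1/64 + 1/64 = 1/32 = 0.03125.

0.03125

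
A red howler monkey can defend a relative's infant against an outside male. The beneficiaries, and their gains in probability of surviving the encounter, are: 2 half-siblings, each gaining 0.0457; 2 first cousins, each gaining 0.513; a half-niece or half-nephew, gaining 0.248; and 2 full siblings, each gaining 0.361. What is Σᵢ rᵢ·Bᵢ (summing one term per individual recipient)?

0.5431

r to a half-sibling = 1/4 (half-sibs share one parent — one path of length 2: r = (1/2)^2 = 1/4).
r to a first cousin = 0.125 (first cousins share one grandparent pair — two paths of length 4: r = 2·(1/2)^4 = 1/8).
r to a half-niece or half-nephew = 0.125 (half-aunt/uncle↔niece/nephew: one path of length 3: r = (1/2)^3 = 1/8).
r to a full sibling = 1/2 (full sibs share both parents — two paths of length 2: r = 2·(1/2)^2 = 1/2).
Summing one r·B term per recipient: 2·0.25·0.0457 + 2·0.125·0.513 + 1·0.125·0.248 + 2·0.5·0.361 = 0.5431.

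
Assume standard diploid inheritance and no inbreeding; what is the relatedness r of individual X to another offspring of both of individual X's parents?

0.5

Each parent–offspring link contributes a factor of 1/2, and independent paths through distinct common ancestors add.
Full sibs share both parents — two paths of length 2: r = 2·(1/2)^2 = 1/2.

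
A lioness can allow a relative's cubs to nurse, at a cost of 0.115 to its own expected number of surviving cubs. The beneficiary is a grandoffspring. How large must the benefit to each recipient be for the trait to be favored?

r to a grandoffspring = 1/4 (two parent–offspring links: r = (1/2)^2 = 1/4).
Hamilton's rule with n recipients of equal r: n·r·B > C, so B > C/(n·r) = 0.115/(1·0.25) = 0.46.

0.46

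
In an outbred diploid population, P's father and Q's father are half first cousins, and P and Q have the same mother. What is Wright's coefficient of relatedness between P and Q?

Wright's path rule: contributions from independent ancestry routes add.
P and Q are related in two ways: half second cousins through their fathers (r = 1/64) and half-sibs through their shared mother (r = 1/4).
r = 1/64 + 1/4 = 17/64 = 0.265625.

0.265625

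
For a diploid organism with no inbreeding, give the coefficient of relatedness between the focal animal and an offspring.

0.5

One parent–offspring link: r = (1/2)^1 = 1/2.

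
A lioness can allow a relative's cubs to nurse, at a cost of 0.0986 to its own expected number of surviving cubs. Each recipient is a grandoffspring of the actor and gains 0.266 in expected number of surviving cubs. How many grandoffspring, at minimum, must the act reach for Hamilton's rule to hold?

r to a grandoffspring = 1/4 (two parent–offspring links: r = (1/2)^2 = 1/4).
Hamilton's rule: n·r·B > C  ⇒  n > C/(r·B) = 0.0986/(0.25·0.266) = 1.483.
The smallest integer exceeding 1.483 is 2.

2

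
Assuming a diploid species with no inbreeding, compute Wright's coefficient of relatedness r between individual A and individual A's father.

Each parent–offspring link contributes a factor of 1/2, and independent paths through distinct common ancestors add.
One parent–offspring link: r = (1/2)^1 = 1/2.

0.5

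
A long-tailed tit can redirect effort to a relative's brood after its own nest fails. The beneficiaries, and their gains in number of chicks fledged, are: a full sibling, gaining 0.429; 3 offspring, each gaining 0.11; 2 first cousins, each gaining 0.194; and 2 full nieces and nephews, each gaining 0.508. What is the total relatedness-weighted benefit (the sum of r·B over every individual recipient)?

0.682

r to a full sibling = 1/2 (full sibs share both parents — two paths of length 2: r = 2·(1/2)^2 = 1/2).
r to an offspring = 1/2 (one parent–offspring link: r = (1/2)^1 = 1/2).
r to a first cousin = 1/8 (first cousins share one grandparent pair — two paths of length 4: r = 2·(1/2)^4 = 1/8).
r to a full niece or nephew = 0.25 (full aunt/uncle↔niece/nephew: two paths of length 3 through the shared grandparent pair: r = 2·(1/2)^3 = 1/4).
Summing one r·B term per recipient: 1·0.5·0.429 + 3·0.5·0.11 + 2·0.125·0.194 + 2·0.25·0.508 = 0.682.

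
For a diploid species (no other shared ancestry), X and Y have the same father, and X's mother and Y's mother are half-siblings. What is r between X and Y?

Relatedness sums over independent paths through distinct common ancestors.
X and Y are related in two ways: half-sibs through their shared father (r = 1/4) and half first cousins through their mothers (r = 1/16).
r = 1/4 + 1/16 = 5/16 = 0.3125.

0.3125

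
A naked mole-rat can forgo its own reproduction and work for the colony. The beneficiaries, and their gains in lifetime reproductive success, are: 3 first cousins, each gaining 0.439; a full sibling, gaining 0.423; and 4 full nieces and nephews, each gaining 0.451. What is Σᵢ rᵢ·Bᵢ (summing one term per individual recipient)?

r to a first cousin = 1/8 (first cousins share one grandparent pair — two paths of length 4: r = 2·(1/2)^4 = 1/8).
r to a full sibling = 0.5 (full sibs share both parents — two paths of length 2: r = 2·(1/2)^2 = 1/2).
r to a full niece or nephew = 0.25 (full aunt/uncle↔niece/nephew: two paths of length 3 through the shared grandparent pair: r = 2·(1/2)^3 = 1/4).
Summing one r·B term per recipient: 3·0.125·0.439 + 1·0.5·0.423 + 4·0.25·0.451 = 0.827125.

0.827125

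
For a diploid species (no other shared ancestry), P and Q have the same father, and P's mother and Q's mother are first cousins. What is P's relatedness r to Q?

0.28125

Wright's path rule: contributions from independent ancestry routes add.
P and Q are related in two ways: half-sibs through their shared father (r = 1/4) and second cousins through their mothers (r = 1/32).
r = 1/4 + 1/32 = 9/32 = 0.28125.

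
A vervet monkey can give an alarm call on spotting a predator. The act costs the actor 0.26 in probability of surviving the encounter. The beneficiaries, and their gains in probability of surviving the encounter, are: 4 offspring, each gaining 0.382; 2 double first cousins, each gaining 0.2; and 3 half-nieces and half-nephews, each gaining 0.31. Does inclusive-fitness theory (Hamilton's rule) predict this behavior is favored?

Yes

Hamilton's rule: the trait is favored when the sum of r·B over every recipient exceeds the actor's cost C.
r to an offspring = 1/2 (one parent–offspring link: r = (1/2)^1 = 1/2).
r to a double first cousin = 0.25 (double first cousins share both grandparent pairs — four paths of length 4: r = 4·(1/2)^4 = 1/4).
r to a half-niece or half-nephew = 0.125 (half-aunt/uncle↔niece/nephew: one path of length 3: r = (1/2)^3 = 1/8).
Summing one r·B term per recipient: 4·0.5·0.382 + 2·0.25·0.2 + 3·0.125·0.31 = 0.98025.
0.98025 > 0.26: the indirect benefit exceeds the cost.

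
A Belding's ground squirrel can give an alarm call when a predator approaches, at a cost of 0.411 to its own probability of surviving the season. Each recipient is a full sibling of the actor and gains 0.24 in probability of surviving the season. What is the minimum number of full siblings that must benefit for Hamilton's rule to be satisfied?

r to a full sibling = 0.5 (full sibs share both parents — two paths of length 2: r = 2·(1/2)^2 = 1/2).
Hamilton's rule: n·r·B > C  ⇒  n > C/(r·B) = 0.411/(0.5·0.24) = 3.425.
The smallest integer exceeding 3.425 is 4.

4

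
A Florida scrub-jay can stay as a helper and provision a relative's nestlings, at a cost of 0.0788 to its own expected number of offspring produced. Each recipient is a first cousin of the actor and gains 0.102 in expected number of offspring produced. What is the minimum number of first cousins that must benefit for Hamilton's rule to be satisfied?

r to a first cousin = 0.125 (first cousins share one grandparent pair — two paths of length 4: r = 2·(1/2)^4 = 1/8).
Hamilton's rule: n·r·B > C  ⇒  n > C/(r·B) = 0.0788/(0.125·0.102) = 6.18.
The smallest integer exceeding 6.18 is 7.

7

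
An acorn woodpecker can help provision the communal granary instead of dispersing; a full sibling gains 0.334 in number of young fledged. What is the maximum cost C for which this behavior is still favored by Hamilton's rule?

r to a full sibling = 1/2 (full sibs share both parents — two paths of length 2: r = 2·(1/2)^2 = 1/2).
Hamilton's rule: n·r·B > C, so the trait is favored while C < n·r·B = 1·0.5·0.334 = 0.167.

0.167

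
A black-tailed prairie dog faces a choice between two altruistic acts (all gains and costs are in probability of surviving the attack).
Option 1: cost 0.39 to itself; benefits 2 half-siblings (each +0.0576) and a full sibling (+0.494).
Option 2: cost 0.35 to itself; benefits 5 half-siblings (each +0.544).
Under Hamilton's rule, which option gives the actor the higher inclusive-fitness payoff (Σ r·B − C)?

Option 1: r to a half-sibling = 0.25.
Option 1: r to a full sibling = 0.5.
Option 1: Σ r·B − C = (2·0.25·0.0576 + 1·0.5·0.494) − 0.39 = -0.1142.
Option 2: r to a half-sibling = 0.25.
Option 2: Σ r·B − C = (5·0.25·0.544) − 0.35 = 0.33.
Option 2 has the higher net inclusive-fitness payoff.

Option 2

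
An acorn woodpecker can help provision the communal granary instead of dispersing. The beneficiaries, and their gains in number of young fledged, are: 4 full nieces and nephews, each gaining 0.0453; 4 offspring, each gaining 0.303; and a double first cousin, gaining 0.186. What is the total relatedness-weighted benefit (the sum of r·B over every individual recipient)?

0.6978

r to a full niece or nephew = 1/4 (full aunt/uncle↔niece/nephew: two paths of length 3 through the shared grandparent pair: r = 2·(1/2)^3 = 1/4).
r to an offspring = 0.5 (one parent–offspring link: r = (1/2)^1 = 1/2).
r to a double first cousin = 1/4 (double first cousins share both grandparent pairs — four paths of length 4: r = 4·(1/2)^4 = 1/4).
Summing one r·B term per recipient: 4·0.25·0.0453 + 4·0.5·0.303 + 1·0.25·0.186 = 0.6978.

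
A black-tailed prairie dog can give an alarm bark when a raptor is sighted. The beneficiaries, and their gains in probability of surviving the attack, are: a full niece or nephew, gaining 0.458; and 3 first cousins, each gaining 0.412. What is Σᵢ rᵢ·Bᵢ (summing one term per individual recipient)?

r to a full niece or nephew = 0.25 (full aunt/uncle↔niece/nephew: two paths of length 3 through the shared grandparent pair: r = 2·(1/2)^3 = 1/4).
r to a first cousin = 0.125 (first cousins share one grandparent pair — two paths of length 4: r = 2·(1/2)^4 = 1/8).
Summing one r·B term per recipient: 1·0.25·0.458 + 3·0.125·0.412 = 0.269.

0.269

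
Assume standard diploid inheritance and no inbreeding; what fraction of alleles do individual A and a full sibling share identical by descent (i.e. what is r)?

Each parent–offspring link contributes a factor of 1/2, and independent paths through distinct common ancestors add.
Full sibs share both parents — two paths of length 2: r = 2·(1/2)^2 = 1/2.

0.5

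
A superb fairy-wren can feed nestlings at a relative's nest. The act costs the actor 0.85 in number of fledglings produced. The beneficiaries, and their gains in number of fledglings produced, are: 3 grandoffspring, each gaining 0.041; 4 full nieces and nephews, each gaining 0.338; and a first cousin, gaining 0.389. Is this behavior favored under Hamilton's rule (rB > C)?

Hamilton's rule: the trait is favored when the sum of r·B over every recipient exceeds the actor's cost C.
r to a grandoffspring = 1/4 (two parent–offspring links: r = (1/2)^2 = 1/4).
r to a full niece or nephew = 1/4 (full aunt/uncle↔niece/nephew: two paths of length 3 through the shared grandparent pair: r = 2·(1/2)^3 = 1/4).
r to a first cousin = 1/8 (first cousins share one grandparent pair — two paths of length 4: r = 2·(1/2)^4 = 1/8).
Summing one r·B term per recipient: 3·0.25·0.041 + 4·0.25·0.338 + 1·0.125·0.389 = 0.417375.
0.417375 < 0.85: the indirect benefit is less than the cost.

No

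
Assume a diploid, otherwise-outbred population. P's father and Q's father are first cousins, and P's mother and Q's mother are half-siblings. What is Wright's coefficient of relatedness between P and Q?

Independent pedigree routes through distinct common ancestors add.
P and Q are related in two ways: second cousins through their fathers (r = 1/32) and half first cousins through their mothers (r = 1/16).
r = 1/32 + 1/16 = 3/32 = 0.09375.

0.09375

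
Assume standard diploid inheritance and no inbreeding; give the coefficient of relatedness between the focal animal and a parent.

Each parent–offspring link contributes a factor of 1/2, and independent paths through distinct common ancestors add.
One parent–offspring link: r = (1/2)^1 = 1/2.

0.5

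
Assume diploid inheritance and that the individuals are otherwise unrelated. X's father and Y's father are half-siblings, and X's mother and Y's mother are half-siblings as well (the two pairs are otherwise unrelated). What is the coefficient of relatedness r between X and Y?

0.125

Wright's path rule: contributions from independent ancestry routes add.
X and Y are related in two ways: half first cousins through their fathers (r = 1/16) and half first cousins through their mothers (r = 1/16).
r = 1/16 + 1/16 = 1/8 = 0.125.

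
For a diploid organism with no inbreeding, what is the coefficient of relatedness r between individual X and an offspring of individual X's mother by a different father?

0.25

Each parent–offspring link contributes a factor of 1/2, and independent paths through distinct common ancestors add.
Half-sibs share one parent — one path of length 2: r = (1/2)^2 = 1/4.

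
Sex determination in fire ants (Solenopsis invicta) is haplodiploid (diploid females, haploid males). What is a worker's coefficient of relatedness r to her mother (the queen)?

One meiotic link between diploid queen and diploid daughter: r = 1/2.

0.5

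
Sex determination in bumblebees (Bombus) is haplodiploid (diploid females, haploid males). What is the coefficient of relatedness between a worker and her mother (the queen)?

One meiotic link between diploid queen and diploid daughter: r = 1/2.

0.5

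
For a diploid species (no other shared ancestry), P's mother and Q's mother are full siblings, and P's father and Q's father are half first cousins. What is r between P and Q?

0.140625

Relatedness sums over independent paths through distinct common ancestors.
P and Q are related in two ways: first cousins through their mothers (r = 1/8) and half second cousins through their fathers (r = 1/64).
r = 1/8 + 1/64 = 0.140625.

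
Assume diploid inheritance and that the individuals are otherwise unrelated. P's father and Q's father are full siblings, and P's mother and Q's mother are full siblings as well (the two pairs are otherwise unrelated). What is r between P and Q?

0.25

With two independent routes of shared ancestry, r is the sum of the two contributions.
P and Q are related in two ways: first cousins through their fathers (r = 1/8) and first cousins through their mothers (r = 1/8) — i.e. double first cousins.
r = 1/8 + 1/8 = 0.25.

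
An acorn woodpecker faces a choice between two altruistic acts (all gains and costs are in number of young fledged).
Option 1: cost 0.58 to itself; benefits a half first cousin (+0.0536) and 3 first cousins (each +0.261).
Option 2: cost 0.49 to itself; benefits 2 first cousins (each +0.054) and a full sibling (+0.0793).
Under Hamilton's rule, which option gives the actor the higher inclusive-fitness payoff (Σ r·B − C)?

Option 2

Option 1: r to a half first cousin = 0.0625.
Option 1: r to a first cousin = 0.125.
Option 1: Σ r·B − C = (1·0.0625·0.0536 + 3·0.125·0.261) − 0.58 = -0.478775.
Option 2: r to a first cousin = 0.125.
Option 2: r to a full sibling = 0.5.
Option 2: Σ r·B − C = (2·0.125·0.054 + 1·0.5·0.0793) − 0.49 = -0.43685.
Option 2 has the higher net inclusive-fitness payoff.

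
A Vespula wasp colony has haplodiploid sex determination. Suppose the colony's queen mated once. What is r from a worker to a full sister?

Haplodiploid full sisters inherit their father's entire haploid genome identically (contributing 1/2) and on average half of their mother's contribution (1/2 · 1/2 = 1/4); r = 1/2 + 1/4 = 3/4.

0.75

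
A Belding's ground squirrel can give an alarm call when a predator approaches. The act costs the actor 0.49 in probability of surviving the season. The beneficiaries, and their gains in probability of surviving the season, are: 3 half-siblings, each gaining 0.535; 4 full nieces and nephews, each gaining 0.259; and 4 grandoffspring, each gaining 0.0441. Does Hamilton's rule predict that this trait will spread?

Hamilton's rule: the trait is favored when the sum of r·B over every recipient exceeds the actor's cost C.
r to a half-sibling = 1/4 (half-sibs share one parent — one path of length 2: r = (1/2)^2 = 1/4).
r to a full niece or nephew = 1/4 (full aunt/uncle↔niece/nephew: two paths of length 3 through the shared grandparent pair: r = 2·(1/2)^3 = 1/4).
r to a grandoffspring = 1/4 (two parent–offspring links: r = (1/2)^2 = 1/4).
Summing one r·B term per recipient: 3·0.25·0.535 + 4·0.25·0.259 + 4·0.25·0.0441 = 0.70435.
0.70435 > 0.49: the indirect benefit exceeds the cost.

Yes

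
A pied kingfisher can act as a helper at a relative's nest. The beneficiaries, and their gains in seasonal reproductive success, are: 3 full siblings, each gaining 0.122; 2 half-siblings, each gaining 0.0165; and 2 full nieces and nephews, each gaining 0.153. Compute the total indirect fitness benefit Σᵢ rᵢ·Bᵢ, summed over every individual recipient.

0.26775

r to a full sibling = 0.5 (full sibs share both parents — two paths of length 2: r = 2·(1/2)^2 = 1/2).
r to a half-sibling = 0.25 (half-sibs share one parent — one path of length 2: r = (1/2)^2 = 1/4).
r to a full niece or nephew = 1/4 (full aunt/uncle↔niece/nephew: two paths of length 3 through the shared grandparent pair: r = 2·(1/2)^3 = 1/4).
Summing one r·B term per recipient: 3·0.5·0.122 + 2·0.25·0.0165 + 2·0.25·0.153 = 0.26775.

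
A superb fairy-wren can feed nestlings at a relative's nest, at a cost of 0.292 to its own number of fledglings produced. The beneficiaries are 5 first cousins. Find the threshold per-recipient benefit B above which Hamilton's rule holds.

0.4672

r to a first cousin = 0.125 (first cousins share one grandparent pair — two paths of length 4: r = 2·(1/2)^4 = 1/8).
Hamilton's rule with n recipients of equal r: n·r·B > C, so B > C/(n·r) = 0.292/(5·0.125) = 0.4672.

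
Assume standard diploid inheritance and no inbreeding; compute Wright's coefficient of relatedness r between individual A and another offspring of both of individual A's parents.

Each parent–offspring link contributes a factor of 1/2, and independent paths through distinct common ancestors add.
Full sibs share both parents — two paths of length 2: r = 2·(1/2)^2 = 1/2.

0.5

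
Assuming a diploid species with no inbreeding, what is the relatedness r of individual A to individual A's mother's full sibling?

0.25

Each parent–offspring link contributes a factor of 1/2, and independent paths through distinct common ancestors add.
Full aunt/uncle↔niece/nephew: two paths of length 3 through the shared grandparent pair: r = 2·(1/2)^3 = 1/4.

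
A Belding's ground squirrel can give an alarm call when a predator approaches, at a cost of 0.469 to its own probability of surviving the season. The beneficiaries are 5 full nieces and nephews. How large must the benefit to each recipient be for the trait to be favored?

r to a full niece or nephew = 0.25 (full aunt/uncle↔niece/nephew: two paths of length 3 through the shared grandparent pair: r = 2·(1/2)^3 = 1/4).
Hamilton's rule with n recipients of equal r: n·r·B > C, so B > C/(n·r) = 0.469/(5·0.25) = 0.3752.

0.3752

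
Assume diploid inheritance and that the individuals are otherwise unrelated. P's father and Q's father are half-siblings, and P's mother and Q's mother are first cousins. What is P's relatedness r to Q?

Wright's path rule: contributions from independent ancestry routes add.
P and Q are related in two ways: half first cousins through their fathers (r = 1/16) and second cousins through their mothers (r = 1/32).
r = 1/16 + 1/32 = 0.09375.

0.09375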